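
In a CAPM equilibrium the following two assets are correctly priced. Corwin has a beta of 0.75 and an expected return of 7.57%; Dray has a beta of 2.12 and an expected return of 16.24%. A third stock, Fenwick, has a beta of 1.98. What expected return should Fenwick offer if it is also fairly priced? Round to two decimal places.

15.35%

MRP (SML slope) = (16.24% − 7.57%) / (2.12 − 0.75) = 8.67% / 1.37 = 6.3285%
R_f (intercept) = 7.57% − 0.75 × 6.3285% = 2.8236%
E(R_Fenwick) = R_f + β × MRP = 2.8236% + 1.98 × 6.3285% = 15.35%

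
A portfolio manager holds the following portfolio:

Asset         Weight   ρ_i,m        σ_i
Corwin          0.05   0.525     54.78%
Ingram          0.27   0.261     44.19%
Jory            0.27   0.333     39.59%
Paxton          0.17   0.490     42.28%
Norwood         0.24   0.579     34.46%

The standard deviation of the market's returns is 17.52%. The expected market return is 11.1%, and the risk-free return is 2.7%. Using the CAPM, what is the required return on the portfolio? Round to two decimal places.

10.57%

β_Corwin = 0.525 × 54.78% / 17.52% = 1.6415
β_Ingram = 0.261 × 44.19% / 17.52% = 0.6583
β_Jory = 0.333 × 39.59% / 17.52% = 0.7525
β_Paxton = 0.490 × 42.28% / 17.52% = 1.1825
β_Norwood = 0.579 × 34.46% / 17.52% = 1.1388
β_P = Σ w_i β_i = 0.05×1.6415 + 0.27×0.6583 + 0.27×0.7525 + 0.17×1.1825 + 0.24×1.1388 = 0.9373
MRP = 11.1% − 2.7% = 8.40%
E(R_P) = R_f + β_P × MRP = 2.7% + 0.9373 × 8.4% = 10.57%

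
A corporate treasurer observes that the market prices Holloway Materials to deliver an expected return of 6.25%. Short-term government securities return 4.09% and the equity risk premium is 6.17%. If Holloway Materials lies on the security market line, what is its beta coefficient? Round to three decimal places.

β = (E(R) − R_f) / MRP = (6.25% − 4.09%) / 6.17% = 2.16% / 6.17% = 0.350

0.350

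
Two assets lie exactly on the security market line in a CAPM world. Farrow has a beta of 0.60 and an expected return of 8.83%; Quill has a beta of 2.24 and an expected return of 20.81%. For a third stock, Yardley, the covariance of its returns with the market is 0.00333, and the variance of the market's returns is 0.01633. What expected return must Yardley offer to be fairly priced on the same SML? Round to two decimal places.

5.94%

MRP = (20.81% − 8.83%) / (2.24 − 0.60) = 7.3049%
R_f = 8.83% − 0.60 × 7.3049% = 4.4471%
β_Yardley = Cov / Var(R_m) = 0.00333 / 0.01633 = 0.2039
E(R_Yardley) = R_f + β × MRP = 4.4471% + 0.2039 × 7.3049% = 5.94%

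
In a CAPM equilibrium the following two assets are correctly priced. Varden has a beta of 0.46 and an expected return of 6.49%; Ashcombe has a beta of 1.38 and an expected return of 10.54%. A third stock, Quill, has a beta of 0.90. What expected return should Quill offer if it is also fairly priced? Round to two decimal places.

MRP (SML slope) = (10.54% − 6.49%) / (1.38 − 0.46) = 4.05% / 0.92 = 4.4022%
R_f (intercept) = 6.49% − 0.46 × 4.4022% = 4.4650%
E(R_Quill) = R_f + β × MRP = 4.4650% + 0.90 × 4.4022% = 8.43%

8.43%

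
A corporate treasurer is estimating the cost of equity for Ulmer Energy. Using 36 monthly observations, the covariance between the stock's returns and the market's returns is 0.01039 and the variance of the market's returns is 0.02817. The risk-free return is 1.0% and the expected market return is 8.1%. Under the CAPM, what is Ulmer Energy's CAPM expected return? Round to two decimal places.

3.62%

β = Cov(R_i, R_m) / Var(R_m) = 0.01039 / 0.02817 = 0.3688
MRP = 8.1% − 1.0% = 7.10%
E(R) = R_f + β × MRP = 1.0% + 0.3688 × 7.1% = 3.62%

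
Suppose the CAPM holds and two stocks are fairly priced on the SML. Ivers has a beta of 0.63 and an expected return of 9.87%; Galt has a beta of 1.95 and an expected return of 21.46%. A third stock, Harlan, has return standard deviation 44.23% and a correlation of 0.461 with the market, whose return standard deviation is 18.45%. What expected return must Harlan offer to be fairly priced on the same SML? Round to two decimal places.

MRP = (21.46% − 9.87%) / (1.95 − 0.63) = 8.7803%
R_f = 9.87% − 0.63 × 8.7803% = 4.3384%
β_Harlan = ρ·σ_i/σ_m = 0.461 × 44.23 / 18.45 = 1.1052
E(R_Harlan) = R_f + β × MRP = 4.3384% + 1.1052 × 8.7803% = 14.04%

14.04%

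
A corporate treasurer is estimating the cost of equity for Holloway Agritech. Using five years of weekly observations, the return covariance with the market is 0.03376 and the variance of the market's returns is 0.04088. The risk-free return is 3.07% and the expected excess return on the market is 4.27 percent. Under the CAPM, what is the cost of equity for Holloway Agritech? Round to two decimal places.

6.60%

β = Cov(R_i, R_m) / Var(R_m) = 0.03376 / 0.04088 = 0.8258
E(R) = R_f + β × MRP = 3.07% + 0.8258 × 4.27% = 6.60%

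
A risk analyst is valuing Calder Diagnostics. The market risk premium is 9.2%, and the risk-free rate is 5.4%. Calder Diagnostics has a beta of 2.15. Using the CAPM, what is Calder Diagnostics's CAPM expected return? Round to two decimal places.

25.18%

E(R) = R_f + β × MRP = 5.4% + 2.15 × 9.2% = 25.18%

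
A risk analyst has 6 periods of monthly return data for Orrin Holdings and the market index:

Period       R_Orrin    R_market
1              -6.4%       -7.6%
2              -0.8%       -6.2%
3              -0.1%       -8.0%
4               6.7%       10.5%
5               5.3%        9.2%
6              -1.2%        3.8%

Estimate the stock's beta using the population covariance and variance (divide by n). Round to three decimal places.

0.455

Mean R_i = (-6.4 − 0.8 − 0.1 + 6.7 + 5.3 − 1.2) / 6 = 0.5833%
Mean R_m = (-7.6 − 6.2 − 8.0 + 10.5 + 9.2 + 3.8) / 6 = 0.2833%
Σ(R_i − R̄_i)(R_m − R̄_m) = 167.9583  ⇒  Cov = 167.9583 / 6 = 27.9931
Σ(R_m − R̄_m)² = 369.0483  ⇒  Var(R_m) = 369.0483 / 6 = 61.5081
β = Cov / Var(R_m) = 27.9931 / 61.5081 = 0.4551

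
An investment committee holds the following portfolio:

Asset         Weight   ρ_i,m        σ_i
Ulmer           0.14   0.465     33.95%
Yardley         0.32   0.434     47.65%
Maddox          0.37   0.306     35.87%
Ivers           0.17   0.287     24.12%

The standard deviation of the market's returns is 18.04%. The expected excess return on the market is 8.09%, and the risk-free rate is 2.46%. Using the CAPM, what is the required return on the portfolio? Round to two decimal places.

8.77%

β_Ulmer = 0.465 × 33.95% / 18.04% = 0.8751
β_Yardley = 0.434 × 47.65% / 18.04% = 1.1463
β_Maddox = 0.306 × 35.87% / 18.04% = 0.6084
β_Ivers = 0.287 × 24.12% / 18.04% = 0.3837
β_P = Σ w_i β_i = 0.14×0.8751 + 0.32×1.1463 + 0.37×0.6084 + 0.17×0.3837 = 0.7797
E(R_P) = R_f + β_P × MRP = 2.46% + 0.7797 × 8.09% = 8.77%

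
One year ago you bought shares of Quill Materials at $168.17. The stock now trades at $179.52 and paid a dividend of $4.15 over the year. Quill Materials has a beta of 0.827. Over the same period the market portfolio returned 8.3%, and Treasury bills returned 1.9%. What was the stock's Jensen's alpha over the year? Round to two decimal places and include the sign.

+2.02%

Realised HPR = (P1 + D1 − P0) / P0 = (179.52 + 4.15 − 168.17) / 168.17 = 15.50 / 168.17 = 9.2169%
MRP = 8.3% − 1.9% = 6.40%
CAPM required = R_f + β·MRP = 1.9% + 0.827 × 6.4% = 7.1928%
α = realised − required = 9.2169% − 7.1928% = +2.02%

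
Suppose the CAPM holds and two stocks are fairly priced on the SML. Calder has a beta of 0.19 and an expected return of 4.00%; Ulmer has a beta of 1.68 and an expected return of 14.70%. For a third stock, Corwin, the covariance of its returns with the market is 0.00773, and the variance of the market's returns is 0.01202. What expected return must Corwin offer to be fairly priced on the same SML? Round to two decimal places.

MRP = (14.70% − 4.00%) / (1.68 − 0.19) = 7.1812%
R_f = 4.00% − 0.19 × 7.1812% = 2.6356%
β_Corwin = Cov / Var(R_m) = 0.00773 / 0.01202 = 0.6431
E(R_Corwin) = R_f + β × MRP = 2.6356% + 0.6431 × 7.1812% = 7.25%

7.25%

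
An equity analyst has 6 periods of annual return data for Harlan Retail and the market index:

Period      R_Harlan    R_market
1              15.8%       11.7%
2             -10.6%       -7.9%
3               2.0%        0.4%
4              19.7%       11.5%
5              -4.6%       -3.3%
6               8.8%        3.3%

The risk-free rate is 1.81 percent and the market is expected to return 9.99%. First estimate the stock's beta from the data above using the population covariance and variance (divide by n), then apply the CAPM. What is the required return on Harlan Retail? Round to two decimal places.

13.82%

Mean R_i = (15.8 − 10.6 + 2.0 + 19.7 − 4.6 + 8.8) / 6 = 5.1833%
Mean R_m = (11.7 − 7.9 + 0.4 + 11.5 − 3.3 + 3.3) / 6 = 2.6167%
Σ(R_i − R̄_i)(R_m − R̄_m) = 458.7917  ⇒  Cov = 458.7917 / 6 = 76.4653
Σ(R_m − R̄_m)² = 312.4083  ⇒  Var(R_m) = 312.4083 / 6 = 52.0681
β = Cov / Var(R_m) = 76.4653 / 52.0681 = 1.4686
MRP = 9.99% − 1.81% = 8.18%
E(R) = R_f + β × MRP = 1.81% + 1.4686 × 8.18% = 13.82%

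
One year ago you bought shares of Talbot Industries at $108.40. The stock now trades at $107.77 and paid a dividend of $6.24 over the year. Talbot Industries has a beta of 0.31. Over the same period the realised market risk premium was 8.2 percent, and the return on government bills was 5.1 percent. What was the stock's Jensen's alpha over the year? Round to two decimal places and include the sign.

-2.47%

Realised HPR = (P1 + D1 − P0) / P0 = (107.77 + 6.24 − 108.40) / 108.40 = 5.61 / 108.40 = 5.1753%
CAPM required = R_f + β·MRP = 5.1% + 0.31 × 8.2% = 7.6420%
α = realised − required = 5.1753% − 7.6420% = -2.47%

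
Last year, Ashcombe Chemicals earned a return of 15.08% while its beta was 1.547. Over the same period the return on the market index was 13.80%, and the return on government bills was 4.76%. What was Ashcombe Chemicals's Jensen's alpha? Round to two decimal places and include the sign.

Market excess return = 13.80% − 4.76% = 9.04%
CAPM benchmark = R_f + β(R_m − R_f) = 4.76% + 1.547 × 9.04% = 18.74488%
α = actual − benchmark = 15.08% − 18.74488% = -3.66%

-3.66%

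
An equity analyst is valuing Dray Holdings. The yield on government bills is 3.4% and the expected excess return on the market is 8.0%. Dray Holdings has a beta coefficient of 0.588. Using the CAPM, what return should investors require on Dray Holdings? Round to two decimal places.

8.10%

E(R) = R_f + β × MRP = 3.4% + 0.588 × 8.0% = 8.10%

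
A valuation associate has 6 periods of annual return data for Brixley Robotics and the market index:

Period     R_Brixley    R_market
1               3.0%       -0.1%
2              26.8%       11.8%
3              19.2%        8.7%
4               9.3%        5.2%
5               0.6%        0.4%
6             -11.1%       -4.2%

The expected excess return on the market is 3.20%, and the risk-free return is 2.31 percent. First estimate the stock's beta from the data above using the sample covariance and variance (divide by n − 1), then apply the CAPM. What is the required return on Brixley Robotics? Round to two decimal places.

Mean R_i = (3.0 + 26.8 + 19.2 + 9.3 + 0.6 − 11.1) / 6 = 7.9667%
Mean R_m = (-0.1 + 11.8 + 8.7 + 5.2 + 0.4 − 4.2) / 6 = 3.6333%
Σ(R_i − R̄_i)(R_m − R̄_m) = 404.5267  ⇒  Cov = 404.5267 / 5 = 80.9053
Σ(R_m − R̄_m)² = 180.5733  ⇒  Var(R_m) = 180.5733 / 5 = 36.1147
β = Cov / Var(R_m) = 80.9053 / 36.1147 = 2.2402
E(R) = R_f + β × MRP = 2.31% + 2.2402 × 3.20% = 9.48%

9.48%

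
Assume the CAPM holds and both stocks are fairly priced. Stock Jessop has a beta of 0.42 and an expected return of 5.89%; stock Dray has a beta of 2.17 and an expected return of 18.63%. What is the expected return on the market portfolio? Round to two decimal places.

Both satisfy E(R) = R_f + β·MRP, so the slope of the SML is
MRP = (18.63% − 5.89%) / (2.17 − 0.42) = 12.74% / 1.75 = 7.2800%
R_f = E(R_Jessop) − β_Jessop·MRP = 5.89% − 0.42 × 7.2800% = 2.8324%
E(R_m) = R_f + MRP = 2.8324% + 7.2800% = 10.11%

10.11%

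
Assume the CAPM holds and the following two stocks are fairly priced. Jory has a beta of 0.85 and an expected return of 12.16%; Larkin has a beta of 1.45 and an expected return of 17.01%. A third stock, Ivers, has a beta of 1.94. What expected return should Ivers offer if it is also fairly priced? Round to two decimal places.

20.97%

MRP (SML slope) = (17.01% − 12.16%) / (1.45 − 0.85) = 4.85% / 0.60 = 8.0833%
R_f (intercept) = 12.16% − 0.85 × 8.0833% = 5.2892%
E(R_Ivers) = R_f + β × MRP = 5.2892% + 1.94 × 8.0833% = 20.97%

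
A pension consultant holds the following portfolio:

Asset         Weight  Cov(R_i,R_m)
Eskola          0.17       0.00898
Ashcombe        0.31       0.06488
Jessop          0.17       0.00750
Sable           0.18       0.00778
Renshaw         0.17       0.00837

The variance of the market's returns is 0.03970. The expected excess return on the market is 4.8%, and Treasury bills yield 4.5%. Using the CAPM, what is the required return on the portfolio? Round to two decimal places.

β_Eskola = 0.00898 / 0.03970 = 0.2262
β_Ashcombe = 0.06488 / 0.03970 = 1.6343
β_Jessop = 0.00750 / 0.03970 = 0.1889
β_Sable = 0.00778 / 0.03970 = 0.1960
β_Renshaw = 0.00837 / 0.03970 = 0.2108
β_P = Σ w_i β_i = 0.17×0.2262 + 0.31×1.6343 + 0.17×0.1889 + 0.18×0.1960 + 0.17×0.2108 = 0.6483
E(R_P) = R_f + β_P × MRP = 4.5% + 0.6483 × 4.8% = 7.61%

7.61%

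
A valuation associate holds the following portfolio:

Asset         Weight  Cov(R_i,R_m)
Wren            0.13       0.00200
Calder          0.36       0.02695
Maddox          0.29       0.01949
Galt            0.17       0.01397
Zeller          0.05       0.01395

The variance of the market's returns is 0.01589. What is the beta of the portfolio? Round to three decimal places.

β_Wren = 0.00200 / 0.01589 = 0.1259
β_Calder = 0.02695 / 0.01589 = 1.6960
β_Maddox = 0.01949 / 0.01589 = 1.2266
β_Galt = 0.01397 / 0.01589 = 0.8792
β_Zeller = 0.01395 / 0.01589 = 0.8779
β_P = Σ w_i β_i = 0.13×0.1259 + 0.36×1.6960 + 0.29×1.2266 + 0.17×0.8792 + 0.05×0.8779 = 1.1760

1.176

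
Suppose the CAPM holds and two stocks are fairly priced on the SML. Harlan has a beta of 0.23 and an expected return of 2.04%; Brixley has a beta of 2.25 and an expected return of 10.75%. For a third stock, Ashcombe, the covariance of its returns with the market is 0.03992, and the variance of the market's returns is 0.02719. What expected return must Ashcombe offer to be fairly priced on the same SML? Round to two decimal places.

MRP = (10.75% − 2.04%) / (2.25 − 0.23) = 4.3119%
R_f = 2.04% − 0.23 × 4.3119% = 1.0483%
β_Ashcombe = Cov / Var(R_m) = 0.03992 / 0.02719 = 1.4682
E(R_Ashcombe) = R_f + β × MRP = 1.0483% + 1.4682 × 4.3119% = 7.38%

7.38%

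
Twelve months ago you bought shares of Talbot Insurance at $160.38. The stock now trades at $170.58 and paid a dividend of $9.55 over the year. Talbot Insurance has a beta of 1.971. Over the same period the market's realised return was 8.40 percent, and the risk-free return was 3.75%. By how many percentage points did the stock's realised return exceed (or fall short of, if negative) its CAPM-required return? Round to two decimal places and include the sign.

Realised HPR = (P1 + D1 − P0) / P0 = (170.58 + 9.55 − 160.38) / 160.38 = 19.75 / 160.38 = 12.3145%
MRP = 8.40% − 3.75% = 4.65%
CAPM required = R_f + β·MRP = 3.75% + 1.971 × 4.65% = 12.91515%
α = realised − required = 12.3145% − 12.91515% = -0.60%

-0.60%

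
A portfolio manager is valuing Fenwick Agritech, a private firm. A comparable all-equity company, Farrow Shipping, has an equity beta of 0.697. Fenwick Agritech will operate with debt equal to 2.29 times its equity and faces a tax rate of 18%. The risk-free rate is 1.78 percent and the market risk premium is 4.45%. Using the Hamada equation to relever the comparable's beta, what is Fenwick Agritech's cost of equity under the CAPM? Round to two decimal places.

β_L = β_U × [1 + (1 − t)(D/E)] = 0.697 × [1 + (1 − 0.18) × 2.29]
    = 0.697 × [1 + 0.82 × 2.29] = 0.697 × 2.8778 = 2.0058
E(R) = R_f + β_L × MRP = 1.78% + 2.0058 × 4.45% = 10.71%

10.71%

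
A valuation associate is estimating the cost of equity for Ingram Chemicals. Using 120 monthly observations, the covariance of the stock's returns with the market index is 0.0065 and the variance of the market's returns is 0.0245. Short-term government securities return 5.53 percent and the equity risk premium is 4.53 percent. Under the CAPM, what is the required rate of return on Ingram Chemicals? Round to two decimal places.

6.73%

β = Cov(R_i, R_m) / Var(R_m) = 0.0065 / 0.0245 = 0.2653
E(R) = R_f + β × MRP = 5.53% + 0.2653 × 4.53% = 6.73%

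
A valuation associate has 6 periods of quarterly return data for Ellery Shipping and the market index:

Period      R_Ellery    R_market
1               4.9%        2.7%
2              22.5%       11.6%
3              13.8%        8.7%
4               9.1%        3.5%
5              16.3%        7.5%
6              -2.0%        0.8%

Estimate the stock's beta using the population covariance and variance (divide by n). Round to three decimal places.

Mean R_i = (4.9 + 22.5 + 13.8 + 9.1 + 16.3 − 2.0) / 6 = 10.7667%
Mean R_m = (2.7 + 11.6 + 8.7 + 3.5 + 7.5 + 0.8) / 6 = 5.8000%
Σ(R_i − R̄_i)(R_m − R̄_m) = 172.1100  ⇒  Cov = 172.1100 / 6 = 28.6850
Σ(R_m − R̄_m)² = 84.8400  ⇒  Var(R_m) = 84.8400 / 6 = 14.1400
β = Cov / Var(R_m) = 28.6850 / 14.1400 = 2.0286

2.029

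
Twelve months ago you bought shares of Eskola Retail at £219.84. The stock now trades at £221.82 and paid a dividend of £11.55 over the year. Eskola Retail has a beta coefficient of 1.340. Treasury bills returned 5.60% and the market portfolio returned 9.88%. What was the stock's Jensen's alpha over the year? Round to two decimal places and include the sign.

Realised HPR = (P1 + D1 − P0) / P0 = (221.82 + 11.55 − 219.84) / 219.84 = 13.53 / 219.84 = 6.1545%
MRP = 9.88% − 5.60% = 4.28%
CAPM required = R_f + β·MRP = 5.60% + 1.340 × 4.28% = 11.33520%
α = realised − required = 6.1545% − 11.33520% = -5.18%

-5.18%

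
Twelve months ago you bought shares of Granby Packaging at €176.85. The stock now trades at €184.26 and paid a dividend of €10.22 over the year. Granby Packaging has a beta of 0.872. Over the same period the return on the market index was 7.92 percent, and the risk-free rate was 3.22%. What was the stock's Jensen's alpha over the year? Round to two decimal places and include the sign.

Realised HPR = (P1 + D1 − P0) / P0 = (184.26 + 10.22 − 176.85) / 176.85 = 17.63 / 176.85 = 9.9689%
MRP = 7.92% − 3.22% = 4.70%
CAPM required = R_f + β·MRP = 3.22% + 0.872 × 4.70% = 7.31840%
α = realised − required = 9.9689% − 7.31840% = +2.65%

+2.65%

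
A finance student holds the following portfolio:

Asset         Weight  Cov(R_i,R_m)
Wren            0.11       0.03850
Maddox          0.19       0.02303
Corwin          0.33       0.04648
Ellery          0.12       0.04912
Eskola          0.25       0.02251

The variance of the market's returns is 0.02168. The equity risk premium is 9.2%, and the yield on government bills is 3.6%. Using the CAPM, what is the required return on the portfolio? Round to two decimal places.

β_Wren = 0.03850 / 0.02168 = 1.7758
β_Maddox = 0.02303 / 0.02168 = 1.0623
β_Corwin = 0.04648 / 0.02168 = 2.1439
β_Ellery = 0.04912 / 0.02168 = 2.2657
β_Eskola = 0.02251 / 0.02168 = 1.0383
β_P = Σ w_i β_i = 0.11×1.7758 + 0.19×1.0623 + 0.33×2.1439 + 0.12×2.2657 + 0.25×1.0383 = 1.6361
E(R_P) = R_f + β_P × MRP = 3.6% + 1.6361 × 9.2% = 18.65%

18.65%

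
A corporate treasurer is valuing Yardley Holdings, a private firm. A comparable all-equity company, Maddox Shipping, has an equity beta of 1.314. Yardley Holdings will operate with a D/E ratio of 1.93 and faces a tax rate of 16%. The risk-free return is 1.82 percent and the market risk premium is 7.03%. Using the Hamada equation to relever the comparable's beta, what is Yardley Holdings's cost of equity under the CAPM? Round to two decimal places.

26.03%

β_L = β_U × [1 + (1 − t)(D/E)] = 1.314 × [1 + (1 − 0.16) × 1.93]
    = 1.314 × [1 + 0.84 × 1.93] = 1.314 × 2.6212 = 3.4443
E(R) = R_f + β_L × MRP = 1.82% + 3.4443 × 7.03% = 26.03%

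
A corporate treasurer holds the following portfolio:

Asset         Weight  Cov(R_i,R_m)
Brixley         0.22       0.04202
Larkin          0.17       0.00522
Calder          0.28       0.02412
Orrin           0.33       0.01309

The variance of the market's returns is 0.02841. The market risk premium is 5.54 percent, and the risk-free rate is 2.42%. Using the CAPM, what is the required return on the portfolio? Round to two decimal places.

β_Brixley = 0.04202 / 0.02841 = 1.4791
β_Larkin = 0.00522 / 0.02841 = 0.1837
β_Calder = 0.02412 / 0.02841 = 0.8490
β_Orrin = 0.01309 / 0.02841 = 0.4608
β_P = Σ w_i β_i = 0.22×1.4791 + 0.17×0.1837 + 0.28×0.8490 + 0.33×0.4608 = 0.7464
E(R_P) = R_f + β_P × MRP = 2.42% + 0.7464 × 5.54% = 6.56%

6.56%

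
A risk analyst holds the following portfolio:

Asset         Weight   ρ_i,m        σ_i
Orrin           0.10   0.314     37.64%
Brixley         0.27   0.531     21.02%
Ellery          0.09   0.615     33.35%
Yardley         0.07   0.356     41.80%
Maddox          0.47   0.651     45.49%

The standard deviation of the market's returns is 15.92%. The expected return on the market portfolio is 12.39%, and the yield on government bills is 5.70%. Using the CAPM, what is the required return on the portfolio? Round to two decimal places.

β_Orrin = 0.314 × 37.64% / 15.92% = 0.7424
β_Brixley = 0.531 × 21.02% / 15.92% = 0.7011
β_Ellery = 0.615 × 33.35% / 15.92% = 1.2883
β_Yardley = 0.356 × 41.80% / 15.92% = 0.9347
β_Maddox = 0.651 × 45.49% / 15.92% = 1.8602
β_P = Σ w_i β_i = 0.10×0.7424 + 0.27×0.7011 + 0.09×1.2883 + 0.07×0.9347 + 0.47×1.8602 = 1.3192
MRP = 12.39% − 5.70% = 6.69%
E(R_P) = R_f + β_P × MRP = 5.70% + 1.3192 × 6.69% = 14.53%

14.53%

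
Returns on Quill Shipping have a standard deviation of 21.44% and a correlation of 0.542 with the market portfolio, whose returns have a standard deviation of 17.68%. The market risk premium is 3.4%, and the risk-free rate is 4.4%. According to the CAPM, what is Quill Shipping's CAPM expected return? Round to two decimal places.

6.63%

β = ρ × σ_i / σ_m = 0.542 × 21.44% / 17.68% = 0.6573
E(R) = 4.4% + 0.6573 × 3.4% = 6.63%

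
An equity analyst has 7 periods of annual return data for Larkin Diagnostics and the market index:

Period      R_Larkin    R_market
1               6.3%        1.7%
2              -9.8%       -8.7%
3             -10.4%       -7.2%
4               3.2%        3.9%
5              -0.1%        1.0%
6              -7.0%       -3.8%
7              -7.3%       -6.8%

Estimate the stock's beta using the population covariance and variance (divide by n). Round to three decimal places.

Mean R_i = (6.3 − 9.8 − 10.4 + 3.2 − 0.1 − 7.0 − 7.3) / 7 = -3.5857%
Mean R_m = (1.7 − 8.7 − 7.2 + 3.9 + 1.0 − 3.8 − 6.8) / 7 = -2.8429%
Σ(R_i − R̄_i)(R_m − R̄_m) = 188.1143  ⇒  Cov = 188.1143 / 7 = 26.8735
Σ(R_m − R̄_m)² = 150.7371  ⇒  Var(R_m) = 150.7371 / 7 = 21.5339
β = Cov / Var(R_m) = 26.8735 / 21.5339 = 1.2480

1.248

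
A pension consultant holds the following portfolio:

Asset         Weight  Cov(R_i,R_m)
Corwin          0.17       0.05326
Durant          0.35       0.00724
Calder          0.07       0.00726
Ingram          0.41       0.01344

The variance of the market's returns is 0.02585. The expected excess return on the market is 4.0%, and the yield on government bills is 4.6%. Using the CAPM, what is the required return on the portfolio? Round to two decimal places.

β_Corwin = 0.05326 / 0.02585 = 2.0603
β_Durant = 0.00724 / 0.02585 = 0.2801
β_Calder = 0.00726 / 0.02585 = 0.2809
β_Ingram = 0.01344 / 0.02585 = 0.5199
β_P = Σ w_i β_i = 0.17×2.0603 + 0.35×0.2801 + 0.07×0.2809 + 0.41×0.5199 = 0.6811
E(R_P) = R_f + β_P × MRP = 4.6% + 0.6811 × 4.0% = 7.32%

7.32%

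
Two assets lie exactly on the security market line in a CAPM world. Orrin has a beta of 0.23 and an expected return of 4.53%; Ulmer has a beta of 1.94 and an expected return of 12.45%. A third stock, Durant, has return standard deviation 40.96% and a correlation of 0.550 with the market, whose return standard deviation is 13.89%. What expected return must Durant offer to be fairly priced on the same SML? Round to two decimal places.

MRP = (12.45% − 4.53%) / (1.94 − 0.23) = 4.6316%
R_f = 4.53% − 0.23 × 4.6316% = 3.4647%
β_Durant = ρ·σ_i/σ_m = 0.550 × 40.96 / 13.89 = 1.6219
E(R_Durant) = R_f + β × MRP = 3.4647% + 1.6219 × 4.6316% = 10.98%

10.98%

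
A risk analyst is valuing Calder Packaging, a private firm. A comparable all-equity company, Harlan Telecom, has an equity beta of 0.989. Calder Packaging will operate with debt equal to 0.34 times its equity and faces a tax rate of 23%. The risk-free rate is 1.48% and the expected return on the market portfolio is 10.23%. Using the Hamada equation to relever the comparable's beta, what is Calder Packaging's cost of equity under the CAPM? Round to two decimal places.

12.40%

β_L = β_U × [1 + (1 − t)(D/E)] = 0.989 × [1 + (1 − 0.23) × 0.34]
    = 0.989 × [1 + 0.77 × 0.34] = 0.989 × 1.2618 = 1.2479
MRP = 10.23% − 1.48% = 8.75%
E(R) = R_f + β_L × MRP = 1.48% + 1.2479 × 8.75% = 12.40%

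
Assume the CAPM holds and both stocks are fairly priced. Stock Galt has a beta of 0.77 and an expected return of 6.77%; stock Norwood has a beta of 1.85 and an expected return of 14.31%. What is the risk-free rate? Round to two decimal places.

1.39%

Both satisfy E(R) = R_f + β·MRP, so the slope of the SML is
MRP = (14.31% − 6.77%) / (1.85 − 0.77) = 7.54% / 1.08 = 6.9815%
R_f = E(R_Galt) − β_Galt·MRP = 6.77% − 0.77 × 6.9815% = 1.3942%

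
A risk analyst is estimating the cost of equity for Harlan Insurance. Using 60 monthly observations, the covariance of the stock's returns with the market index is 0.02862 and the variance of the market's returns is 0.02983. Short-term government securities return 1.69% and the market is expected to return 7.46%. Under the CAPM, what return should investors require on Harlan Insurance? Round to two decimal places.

β = Cov(R_i, R_m) / Var(R_m) = 0.02862 / 0.02983 = 0.9594
MRP = 7.46% − 1.69% = 5.77%
E(R) = R_f + β × MRP = 1.69% + 0.9594 × 5.77% = 7.23%

7.23%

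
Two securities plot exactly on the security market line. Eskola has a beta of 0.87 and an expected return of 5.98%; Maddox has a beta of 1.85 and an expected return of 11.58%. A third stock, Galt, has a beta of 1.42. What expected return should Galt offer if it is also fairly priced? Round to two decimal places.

9.12%

MRP (SML slope) = (11.58% − 5.98%) / (1.85 − 0.87) = 5.60% / 0.98 = 5.7143%
R_f (intercept) = 5.98% − 0.87 × 5.7143% = 1.0086%
E(R_Galt) = R_f + β × MRP = 1.0086% + 1.42 × 5.7143% = 9.12%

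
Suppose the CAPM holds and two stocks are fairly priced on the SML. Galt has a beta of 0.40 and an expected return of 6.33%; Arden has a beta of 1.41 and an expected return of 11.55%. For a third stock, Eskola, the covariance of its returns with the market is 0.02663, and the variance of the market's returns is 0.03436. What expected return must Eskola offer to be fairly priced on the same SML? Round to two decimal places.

8.27%

MRP = (11.55% − 6.33%) / (1.41 − 0.40) = 5.1683%
R_f = 6.33% − 0.40 × 5.1683% = 4.2627%
β_Eskola = Cov / Var(R_m) = 0.02663 / 0.03436 = 0.7750
E(R_Eskola) = R_f + β × MRP = 4.2627% + 0.7750 × 5.1683% = 8.27%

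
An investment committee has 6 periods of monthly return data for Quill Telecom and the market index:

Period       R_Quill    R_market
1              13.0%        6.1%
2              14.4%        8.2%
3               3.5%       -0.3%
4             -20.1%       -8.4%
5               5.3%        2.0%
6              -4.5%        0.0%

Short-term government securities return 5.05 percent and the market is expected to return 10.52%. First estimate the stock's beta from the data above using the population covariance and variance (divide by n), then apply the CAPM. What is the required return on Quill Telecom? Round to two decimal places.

Mean R_i = (13.0 + 14.4 + 3.5 − 20.1 + 5.3 − 4.5) / 6 = 1.9333%
Mean R_m = (6.1 + 8.2 − 0.3 − 8.4 + 2.0 + 0.0) / 6 = 1.2667%
Σ(R_i − R̄_i)(R_m − R̄_m) = 361.0767  ⇒  Cov = 361.0767 / 6 = 60.1795
Σ(R_m − R̄_m)² = 169.4733  ⇒  Var(R_m) = 169.4733 / 6 = 28.2456
β = Cov / Var(R_m) = 60.1795 / 28.2456 = 2.1306
MRP = 10.52% − 5.05% = 5.47%
E(R) = R_f + β × MRP = 5.05% + 2.1306 × 5.47% = 16.70%

16.70%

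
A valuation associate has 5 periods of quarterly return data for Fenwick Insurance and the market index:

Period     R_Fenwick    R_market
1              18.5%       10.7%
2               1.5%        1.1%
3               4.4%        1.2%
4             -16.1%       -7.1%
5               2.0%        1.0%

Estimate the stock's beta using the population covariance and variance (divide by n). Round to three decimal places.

Mean R_i = (18.5 + 1.5 + 4.4 − 16.1 + 2.0) / 5 = 2.0600%
Mean R_m = (10.7 + 1.1 + 1.2 − 7.1 + 1.0) / 5 = 1.3800%
Σ(R_i − R̄_i)(R_m − R̄_m) = 306.9760  ⇒  Cov = 306.9760 / 5 = 61.3952
Σ(R_m − R̄_m)² = 159.0280  ⇒  Var(R_m) = 159.0280 / 5 = 31.8056
β = Cov / Var(R_m) = 61.3952 / 31.8056 = 1.9303

1.930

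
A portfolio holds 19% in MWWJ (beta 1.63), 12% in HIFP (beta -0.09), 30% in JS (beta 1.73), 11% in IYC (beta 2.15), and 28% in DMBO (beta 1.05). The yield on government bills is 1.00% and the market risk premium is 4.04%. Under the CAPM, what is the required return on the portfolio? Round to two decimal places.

6.45%

β_P = Σ w_i β_i = 0.19×1.63 + 0.12×-0.09 + 0.30×1.73 + 0.11×2.15 + 0.28×1.05 = 1.3484
E(R_P) = R_f + β_P × MRP = 1.00% + 1.3484 × 4.04% = 6.45%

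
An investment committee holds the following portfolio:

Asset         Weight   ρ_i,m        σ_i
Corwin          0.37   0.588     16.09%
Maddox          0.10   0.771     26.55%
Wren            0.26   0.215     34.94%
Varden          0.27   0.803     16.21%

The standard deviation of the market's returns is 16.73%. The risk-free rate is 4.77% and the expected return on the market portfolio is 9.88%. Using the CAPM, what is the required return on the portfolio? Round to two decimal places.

β_Corwin = 0.588 × 16.09% / 16.73% = 0.5655
β_Maddox = 0.771 × 26.55% / 16.73% = 1.2236
β_Wren = 0.215 × 34.94% / 16.73% = 0.4490
β_Varden = 0.803 × 16.21% / 16.73% = 0.7780
β_P = Σ w_i β_i = 0.37×0.5655 + 0.10×1.2236 + 0.26×0.4490 + 0.27×0.7780 = 0.6584
MRP = 9.88% − 4.77% = 5.11%
E(R_P) = R_f + β_P × MRP = 4.77% + 0.6584 × 5.11% = 8.13%

8.13%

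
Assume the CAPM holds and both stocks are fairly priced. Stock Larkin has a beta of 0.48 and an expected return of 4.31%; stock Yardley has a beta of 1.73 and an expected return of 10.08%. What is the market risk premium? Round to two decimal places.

Both satisfy E(R) = R_f + β·MRP, so the slope of the SML is
MRP = (10.08% − 4.31%) / (1.73 − 0.48) = 5.77% / 1.25 = 4.6160%

4.62%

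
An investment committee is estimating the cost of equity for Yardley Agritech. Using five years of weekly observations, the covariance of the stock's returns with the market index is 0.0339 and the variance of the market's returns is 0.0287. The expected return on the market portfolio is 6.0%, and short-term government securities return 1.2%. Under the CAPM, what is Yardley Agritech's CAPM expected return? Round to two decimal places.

6.87%

β = Cov(R_i, R_m) / Var(R_m) = 0.0339 / 0.0287 = 1.1812
MRP = 6.0% − 1.2% = 4.80%
E(R) = R_f + β × MRP = 1.2% + 1.1812 × 4.8% = 6.87%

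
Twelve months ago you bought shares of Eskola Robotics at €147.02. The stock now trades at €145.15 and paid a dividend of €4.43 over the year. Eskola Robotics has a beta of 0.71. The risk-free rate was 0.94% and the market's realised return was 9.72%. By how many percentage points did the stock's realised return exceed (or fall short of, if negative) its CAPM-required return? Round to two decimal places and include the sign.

-5.43%

Realised HPR = (P1 + D1 − P0) / P0 = (145.15 + 4.43 − 147.02) / 147.02 = 2.56 / 147.02 = 1.7413%
MRP = 9.72% − 0.94% = 8.78%
CAPM required = R_f + β·MRP = 0.94% + 0.71 × 8.78% = 7.1738%
α = realised − required = 1.7413% − 7.1738% = -5.43%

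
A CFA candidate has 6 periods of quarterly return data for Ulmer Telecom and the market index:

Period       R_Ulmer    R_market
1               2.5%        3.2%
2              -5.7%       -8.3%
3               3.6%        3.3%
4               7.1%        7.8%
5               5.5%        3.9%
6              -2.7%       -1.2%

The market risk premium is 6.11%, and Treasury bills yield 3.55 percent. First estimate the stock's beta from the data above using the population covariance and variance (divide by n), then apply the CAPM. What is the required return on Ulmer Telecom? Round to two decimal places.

8.77%

Mean R_i = (2.5 − 5.7 + 3.6 + 7.1 + 5.5 − 2.7) / 6 = 1.7167%
Mean R_m = (3.2 − 8.3 + 3.3 + 7.8 + 3.9 − 1.2) / 6 = 1.4500%
Σ(R_i − R̄_i)(R_m − R̄_m) = 132.3250  ⇒  Cov = 132.3250 / 6 = 22.0542
Σ(R_m − R̄_m)² = 154.8950  ⇒  Var(R_m) = 154.8950 / 6 = 25.8158
β = Cov / Var(R_m) = 22.0542 / 25.8158 = 0.8543
E(R) = R_f + β × MRP = 3.55% + 0.8543 × 6.11% = 8.77%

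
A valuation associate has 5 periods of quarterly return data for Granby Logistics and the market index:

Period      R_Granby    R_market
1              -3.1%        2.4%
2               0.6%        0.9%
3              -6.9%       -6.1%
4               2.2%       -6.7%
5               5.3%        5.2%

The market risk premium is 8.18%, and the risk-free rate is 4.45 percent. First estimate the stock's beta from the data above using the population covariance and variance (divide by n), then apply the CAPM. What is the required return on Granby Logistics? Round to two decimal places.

7.84%

Mean R_i = (-3.1 + 0.6 − 6.9 + 2.2 + 5.3) / 5 = -0.3800%
Mean R_m = (2.4 + 0.9 − 6.1 − 6.7 + 5.2) / 5 = -0.8600%
Σ(R_i − R̄_i)(R_m − R̄_m) = 46.3760  ⇒  Cov = 46.3760 / 5 = 9.2752
Σ(R_m − R̄_m)² = 112.0120  ⇒  Var(R_m) = 112.0120 / 5 = 22.4024
β = Cov / Var(R_m) = 9.2752 / 22.4024 = 0.4140
E(R) = R_f + β × MRP = 4.45% + 0.4140 × 8.18% = 7.84%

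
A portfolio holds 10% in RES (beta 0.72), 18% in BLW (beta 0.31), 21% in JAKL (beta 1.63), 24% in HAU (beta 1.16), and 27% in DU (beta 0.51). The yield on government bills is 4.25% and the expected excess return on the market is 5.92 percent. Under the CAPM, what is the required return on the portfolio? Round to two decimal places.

β_P = Σ w_i β_i = 0.10×0.72 + 0.18×0.31 + 0.21×1.63 + 0.24×1.16 + 0.27×0.51 = 0.8862
E(R_P) = R_f + β_P × MRP = 4.25% + 0.8862 × 5.92% = 9.50%

9.50%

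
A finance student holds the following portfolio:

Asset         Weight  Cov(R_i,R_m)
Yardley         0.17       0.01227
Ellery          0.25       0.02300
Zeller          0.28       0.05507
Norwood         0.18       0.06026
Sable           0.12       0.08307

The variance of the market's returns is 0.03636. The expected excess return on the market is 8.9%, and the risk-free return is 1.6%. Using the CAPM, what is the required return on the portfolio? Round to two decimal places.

β_Yardley = 0.01227 / 0.03636 = 0.3375
β_Ellery = 0.02300 / 0.03636 = 0.6326
β_Zeller = 0.05507 / 0.03636 = 1.5146
β_Norwood = 0.06026 / 0.03636 = 1.6573
β_Sable = 0.08307 / 0.03636 = 2.2847
β_P = Σ w_i β_i = 0.17×0.3375 + 0.25×0.6326 + 0.28×1.5146 + 0.18×1.6573 + 0.12×2.2847 = 1.2121
E(R_P) = R_f + β_P × MRP = 1.6% + 1.2121 × 8.9% = 12.39%

12.39%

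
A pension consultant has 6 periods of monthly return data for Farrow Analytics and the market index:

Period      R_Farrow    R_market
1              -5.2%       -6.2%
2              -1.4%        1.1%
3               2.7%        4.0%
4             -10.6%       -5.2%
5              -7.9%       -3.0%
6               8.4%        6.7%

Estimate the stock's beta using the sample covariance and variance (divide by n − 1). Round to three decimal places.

1.259

Mean R_i = (-5.2 − 1.4 + 2.7 − 10.6 − 7.9 + 8.4) / 6 = -2.3333%
Mean R_m = (-6.2 + 1.1 + 4.0 − 5.2 − 3.0 + 6.7) / 6 = -0.4333%
Σ(R_i − R̄_i)(R_m − R̄_m) = 170.5333  ⇒  Cov = 170.5333 / 5 = 34.1067
Σ(R_m − R̄_m)² = 135.4533  ⇒  Var(R_m) = 135.4533 / 5 = 27.0907
β = Cov / Var(R_m) = 34.1067 / 27.0907 = 1.2590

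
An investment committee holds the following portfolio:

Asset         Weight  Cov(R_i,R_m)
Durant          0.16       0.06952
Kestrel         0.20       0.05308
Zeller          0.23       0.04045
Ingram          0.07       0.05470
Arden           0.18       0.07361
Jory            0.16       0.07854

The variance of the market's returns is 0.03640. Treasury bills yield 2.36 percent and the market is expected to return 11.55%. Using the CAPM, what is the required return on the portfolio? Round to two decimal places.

β_Durant = 0.06952 / 0.03640 = 1.9099
β_Kestrel = 0.05308 / 0.03640 = 1.4582
β_Zeller = 0.04045 / 0.03640 = 1.1113
β_Ingram = 0.05470 / 0.03640 = 1.5027
β_Arden = 0.07361 / 0.03640 = 2.0223
β_Jory = 0.07854 / 0.03640 = 2.1577
β_P = Σ w_i β_i = 0.16×1.9099 + 0.20×1.4582 + 0.23×1.1113 + 0.07×1.5027 + 0.18×2.0223 + 0.16×2.1577 = 1.6673
MRP = 11.55% − 2.36% = 9.19%
E(R_P) = R_f + β_P × MRP = 2.36% + 1.6673 × 9.19% = 17.68%

17.68%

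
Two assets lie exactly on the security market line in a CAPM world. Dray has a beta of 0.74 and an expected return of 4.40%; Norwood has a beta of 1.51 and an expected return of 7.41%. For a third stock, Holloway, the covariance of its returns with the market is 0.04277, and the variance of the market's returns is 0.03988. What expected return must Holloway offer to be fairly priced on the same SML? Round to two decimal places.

MRP = (7.41% − 4.40%) / (1.51 − 0.74) = 3.9091%
R_f = 4.40% − 0.74 × 3.9091% = 1.5073%
β_Holloway = Cov / Var(R_m) = 0.04277 / 0.03988 = 1.0725
E(R_Holloway) = R_f + β × MRP = 1.5073% + 1.0725 × 3.9091% = 5.70%

5.70%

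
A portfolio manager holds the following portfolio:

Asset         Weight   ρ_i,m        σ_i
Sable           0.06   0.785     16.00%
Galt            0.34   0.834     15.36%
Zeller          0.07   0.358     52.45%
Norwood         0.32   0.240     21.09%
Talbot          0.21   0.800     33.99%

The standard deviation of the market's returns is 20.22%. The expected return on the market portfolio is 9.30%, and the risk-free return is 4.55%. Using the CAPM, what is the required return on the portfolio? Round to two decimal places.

7.78%

β_Sable = 0.785 × 16.00% / 20.22% = 0.6212
β_Galt = 0.834 × 15.36% / 20.22% = 0.6335
β_Zeller = 0.358 × 52.45% / 20.22% = 0.9286
β_Norwood = 0.240 × 21.09% / 20.22% = 0.2503
β_Talbot = 0.800 × 33.99% / 20.22% = 1.3448
β_P = Σ w_i β_i = 0.06×0.6212 + 0.34×0.6335 + 0.07×0.9286 + 0.32×0.2503 + 0.21×1.3448 = 0.6802
MRP = 9.30% − 4.55% = 4.75%
E(R_P) = R_f + β_P × MRP = 4.55% + 0.6802 × 4.75% = 7.78%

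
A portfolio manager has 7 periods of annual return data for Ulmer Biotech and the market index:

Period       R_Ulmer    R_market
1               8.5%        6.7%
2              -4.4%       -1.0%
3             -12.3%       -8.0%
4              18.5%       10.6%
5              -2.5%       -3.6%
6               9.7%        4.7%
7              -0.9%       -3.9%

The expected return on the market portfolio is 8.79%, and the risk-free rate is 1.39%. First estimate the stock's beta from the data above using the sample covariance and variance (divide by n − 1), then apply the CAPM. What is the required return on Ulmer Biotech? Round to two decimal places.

12.45%

Mean R_i = (8.5 − 4.4 − 12.3 + 18.5 − 2.5 + 9.7 − 0.9) / 7 = 2.3714%
Mean R_m = (6.7 − 1.0 − 8.0 + 10.6 − 3.6 + 4.7 − 3.9) / 7 = 0.7857%
Σ(R_i − R̄_i)(R_m − R̄_m) = 400.9071  ⇒  Cov = 400.9071 / 6 = 66.8179
Σ(R_m − R̄_m)² = 268.1886  ⇒  Var(R_m) = 268.1886 / 6 = 44.6981
β = Cov / Var(R_m) = 66.8179 / 44.6981 = 1.4949
MRP = 8.79% − 1.39% = 7.40%
E(R) = R_f + β × MRP = 1.39% + 1.4949 × 7.40% = 12.45%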